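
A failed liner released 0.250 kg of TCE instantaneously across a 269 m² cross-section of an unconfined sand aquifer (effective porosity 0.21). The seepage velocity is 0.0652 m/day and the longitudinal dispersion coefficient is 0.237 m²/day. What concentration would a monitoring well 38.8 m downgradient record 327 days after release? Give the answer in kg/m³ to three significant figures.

5.29e-05 kg/m³

For an instantaneous plane source, C(x,t) = M/(n_e·A·√(4πDt)) · exp(−(x−vt)²/(4Dt)), with n_e·A the pore (flow) area.
Plume center vt = 0.0652 × 327 = 21.3204 m, so the well at 38.8 m is 17.4796 m downgradient of the peak.
√(4πDt) = 31.21 m, giving peak height M/(n_e·A·√(4πDt)) = 0.250/(0.21 × 269 × 31.21) = 0.0001418 kg/m³.
(x−vt)²/(4Dt) = (17.4796)²/(4 × 0.237 × 327) = 0.9856; exp(−0.9856) = 0.3732.
C = 0.0001418 × 0.3732 = 5.29e-05 kg/m³.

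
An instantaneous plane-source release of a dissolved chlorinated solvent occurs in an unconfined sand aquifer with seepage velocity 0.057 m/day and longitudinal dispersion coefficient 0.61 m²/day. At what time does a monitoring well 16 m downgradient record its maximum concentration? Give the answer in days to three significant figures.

150 days

For the 1D instantaneous-source solution, setting ∂C/∂t = 0 at fixed x gives v²t² + 2Dt − x² = 0, so t = (√(D² + v²x²) − D)/v².
√(D² + v²x²) = √(0.61² + 0.057² × 16²) = 1.097; v² = 0.003249.
t = (1.097 − 0.61)/0.003249 = 150 days (vs. the pure-advection estimate x/v = 281 d).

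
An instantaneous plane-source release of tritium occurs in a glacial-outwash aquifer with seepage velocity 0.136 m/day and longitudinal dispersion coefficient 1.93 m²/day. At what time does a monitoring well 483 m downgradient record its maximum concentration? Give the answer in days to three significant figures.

3450 days

For the 1D instantaneous-source solution, setting ∂C/∂t = 0 at fixed x gives v²t² + 2Dt − x² = 0, so t = (√(D² + v²x²) − D)/v².
√(D² + v²x²) = √(1.93² + 0.136² × 483²) = 65.72; v² = 0.018496.
t = (65.72 − 1.93)/0.018496 = 3450 days (vs. the pure-advection estimate x/v = 3550 d).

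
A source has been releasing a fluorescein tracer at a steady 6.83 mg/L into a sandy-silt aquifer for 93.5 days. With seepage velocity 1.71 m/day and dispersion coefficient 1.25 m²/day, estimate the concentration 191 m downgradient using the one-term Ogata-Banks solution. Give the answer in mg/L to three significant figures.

For a continuous step input, C/C₀ ≈ ½·erfc((x−vt)/(2√(Dt))).
vt = 1.71 × 93.5 = 159.885 m and 2√(Dt) = 2√(1.25 × 93.5) = 21.62 m.
Argument (x−vt)/(2√(Dt)) = (191 − 159.885)/21.62 = 1.439; ½·erfc(1.439) = 0.02092.
C = 6.83 × 0.02092 = 0.143 mg/L.

0.143 mg/L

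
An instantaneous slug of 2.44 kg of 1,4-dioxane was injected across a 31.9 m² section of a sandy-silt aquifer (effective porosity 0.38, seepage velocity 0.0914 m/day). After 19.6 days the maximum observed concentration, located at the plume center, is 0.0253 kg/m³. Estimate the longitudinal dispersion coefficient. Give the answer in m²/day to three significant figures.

At the plume center C_max = M/(n_e·A·√(4πDt)), so D = M²/(4πt·(n_e·A·C_max)²).
n_e·A·C_max = 0.38 × 31.9 × 0.0253 = 0.3067 kg/m.
D = 2.44²/(4π × 19.6 × 0.3067²) = 0.257 m²/day.

0.257 m²/day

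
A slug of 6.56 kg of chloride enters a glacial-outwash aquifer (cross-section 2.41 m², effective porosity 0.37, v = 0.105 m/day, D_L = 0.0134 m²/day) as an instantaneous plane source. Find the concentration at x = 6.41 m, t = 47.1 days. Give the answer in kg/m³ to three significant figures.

1.12 kg/m³

For an instantaneous plane source, C(x,t) = M/(n_e·A·√(4πDt)) · exp(−(x−vt)²/(4Dt)), with n_e·A the pore (flow) area.
Plume center vt = 0.105 × 47.1 = 4.9455 m, so the well at 6.41 m is 1.4645 m downgradient of the peak.
√(4πDt) = 2.816 m, giving peak height M/(n_e·A·√(4πDt)) = 6.56/(0.37 × 2.41 × 2.816) = 2.612 kg/m³.
(x−vt)²/(4Dt) = (1.4645)²/(4 × 0.0134 × 47.1) = 0.8496; exp(−0.8496) = 0.4276.
C = 2.612 × 0.4276 = 1.12 kg/m³.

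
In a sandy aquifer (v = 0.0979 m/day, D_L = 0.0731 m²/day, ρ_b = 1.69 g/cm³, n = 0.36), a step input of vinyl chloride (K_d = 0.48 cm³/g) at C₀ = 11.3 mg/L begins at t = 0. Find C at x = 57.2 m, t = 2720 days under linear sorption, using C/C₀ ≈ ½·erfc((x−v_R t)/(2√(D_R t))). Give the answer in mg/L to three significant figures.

Retardation factor R = 1 + ρ_b·K_d/n = 1 + 1.69 × 0.48/0.36 = 3.253.
Sorption retards both mechanisms: v_R = v/R = 0.03010 m/day, D_R = D/R = 0.02247 m²/day.
v_R·t = 0.03010 × 2720 = 81.872 m; 2√(D_R t) = 15.64 m; argument = (57.2 − 81.872)/15.64 = -1.577.
C = C₀ × ½·erfc(-1.577) = 11.3 × 0.9871 = 11.2 mg/L.

11.2 mg/L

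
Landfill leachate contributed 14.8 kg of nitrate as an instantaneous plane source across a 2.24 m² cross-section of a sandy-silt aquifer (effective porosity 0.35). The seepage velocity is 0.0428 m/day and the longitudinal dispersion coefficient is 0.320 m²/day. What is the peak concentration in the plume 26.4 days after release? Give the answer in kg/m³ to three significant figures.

1.83 kg/m³

The peak of an instantaneous 1D plume sits at x = vt; there the Gaussian factor is 1 and C_max = M/(n_e·A·√(4πDt)), where n_e·A is the pore area the mass is dissolved in.
√(4πDt) = √(4π × 0.320 × 26.4) = 10.30 m, so C_max = 14.8/(0.35 × 2.24 × 10.30) = 1.83 kg/m³.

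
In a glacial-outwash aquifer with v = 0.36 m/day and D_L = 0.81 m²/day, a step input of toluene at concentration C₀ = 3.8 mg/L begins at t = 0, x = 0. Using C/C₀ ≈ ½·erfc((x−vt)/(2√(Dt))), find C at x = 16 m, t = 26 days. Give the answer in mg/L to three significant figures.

For a continuous step input, C/C₀ ≈ ½·erfc((x−vt)/(2√(Dt))).
vt = 0.36 × 26 = 9.36 m and 2√(Dt) = 2√(0.81 × 26) = 9.178 m.
Argument (x−vt)/(2√(Dt)) = (16 − 9.36)/9.178 = 0.7235; ½·erfc(0.7235) = 0.1531.
C = 3.8 × 0.1531 = 0.582 mg/L.

0.582 mg/L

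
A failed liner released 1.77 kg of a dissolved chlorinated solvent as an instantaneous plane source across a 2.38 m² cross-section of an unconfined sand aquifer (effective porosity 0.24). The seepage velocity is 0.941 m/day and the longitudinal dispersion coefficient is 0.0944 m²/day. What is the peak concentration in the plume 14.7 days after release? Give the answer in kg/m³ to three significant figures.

The peak of an instantaneous 1D plume sits at x = vt; there the Gaussian factor is 1 and C_max = M/(n_e·A·√(4πDt)), where n_e·A is the pore area the mass is dissolved in.
√(4πDt) = √(4π × 0.0944 × 14.7) = 4.176 m, so C_max = 1.77/(0.24 × 2.38 × 4.176) = 0.742 kg/m³.

0.742 kg/m³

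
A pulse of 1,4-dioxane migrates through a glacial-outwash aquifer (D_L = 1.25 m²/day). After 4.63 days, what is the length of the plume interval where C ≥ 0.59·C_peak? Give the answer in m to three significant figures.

6.99 m

The plume is Gaussian with σ = √(2Dt) = √(2 × 1.25 × 4.63) = 3.402 m.
C/C_peak = exp(−Δx²/(2σ²)) = 0.59 ⇒ Δx = σ·√(−2 ln 0.59) = 3.402 × 1.027 = 3.494 m.
Width = 2Δx = 6.99 m.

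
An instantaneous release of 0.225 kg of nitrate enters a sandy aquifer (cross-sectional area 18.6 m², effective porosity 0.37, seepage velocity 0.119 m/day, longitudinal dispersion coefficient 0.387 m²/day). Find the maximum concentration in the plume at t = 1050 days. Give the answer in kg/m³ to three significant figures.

The peak of an instantaneous 1D plume sits at x = vt; there the Gaussian factor is 1 and C_max = M/(n_e·A·√(4πDt)), where n_e·A is the pore area the mass is dissolved in.
√(4πDt) = √(4π × 0.387 × 1050) = 71.46 m, so C_max = 0.225/(0.37 × 18.6 × 71.46) = 0.000458 kg/m³.

0.000458 kg/m³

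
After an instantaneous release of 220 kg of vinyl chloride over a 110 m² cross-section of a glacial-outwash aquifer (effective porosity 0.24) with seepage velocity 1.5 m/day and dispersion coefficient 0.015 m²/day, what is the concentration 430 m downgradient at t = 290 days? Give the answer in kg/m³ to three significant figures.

For an instantaneous plane source, C(x,t) = M/(n_e·A·√(4πDt)) · exp(−(x−vt)²/(4Dt)), with n_e·A the pore (flow) area.
Plume center vt = 1.5 × 290 = 435 m, so the well at 430 m is 5 m upgradient of the peak.
√(4πDt) = 7.393 m, giving peak height M/(n_e·A·√(4πDt)) = 220/(0.24 × 110 × 7.393) = 1.127 kg/m³.
(x−vt)²/(4Dt) = (-5)²/(4 × 0.015 × 290) = 1.437; exp(−1.437) = 0.2376.
C = 1.127 × 0.2376 = 0.268 kg/m³.

0.268 kg/m³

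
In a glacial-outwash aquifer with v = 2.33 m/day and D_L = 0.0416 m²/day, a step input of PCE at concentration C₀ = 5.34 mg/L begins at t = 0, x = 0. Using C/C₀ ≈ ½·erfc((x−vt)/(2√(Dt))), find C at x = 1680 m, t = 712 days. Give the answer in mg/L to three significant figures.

For a continuous step input, C/C₀ ≈ ½·erfc((x−vt)/(2√(Dt))).
vt = 2.33 × 712 = 1658.96 m and 2√(Dt) = 2√(0.0416 × 712) = 10.88 m.
Argument (x−vt)/(2√(Dt)) = (1680 − 1658.96)/10.88 = 1.934; ½·erfc(1.934) = 0.003118.
C = 5.34 × 0.003118 = 0.0167 mg/L.

0.0167 mg/L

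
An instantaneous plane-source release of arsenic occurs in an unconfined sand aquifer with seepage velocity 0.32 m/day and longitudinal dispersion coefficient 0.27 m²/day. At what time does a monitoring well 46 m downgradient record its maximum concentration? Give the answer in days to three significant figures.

For the 1D instantaneous-source solution, setting ∂C/∂t = 0 at fixed x gives v²t² + 2Dt − x² = 0, so t = (√(D² + v²x²) − D)/v².
√(D² + v²x²) = √(0.27² + 0.32² × 46²) = 14.72; v² = 0.1024.
t = (14.72 − 0.27)/0.1024 = 141 days (vs. the pure-advection estimate x/v = 144 d).

141 days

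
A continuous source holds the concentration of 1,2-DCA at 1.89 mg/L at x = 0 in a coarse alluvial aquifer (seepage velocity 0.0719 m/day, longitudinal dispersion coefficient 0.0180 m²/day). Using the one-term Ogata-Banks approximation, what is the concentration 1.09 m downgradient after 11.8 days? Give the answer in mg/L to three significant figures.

0.672 mg/L

For a continuous step input, C/C₀ ≈ ½·erfc((x−vt)/(2√(Dt))).
vt = 0.0719 × 11.8 = 0.84842 m and 2√(Dt) = 2√(0.0180 × 11.8) = 0.9217 m.
Argument (x−vt)/(2√(Dt)) = (1.09 − 0.84842)/0.9217 = 0.2621; ½·erfc(0.2621) = 0.3554.
C = 1.89 × 0.3554 = 0.672 mg/L.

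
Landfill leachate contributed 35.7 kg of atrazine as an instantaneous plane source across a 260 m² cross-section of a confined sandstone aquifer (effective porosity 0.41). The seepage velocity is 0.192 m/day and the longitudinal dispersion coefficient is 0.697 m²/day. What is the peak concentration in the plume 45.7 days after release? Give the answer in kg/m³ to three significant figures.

The peak of an instantaneous 1D plume sits at x = vt; there the Gaussian factor is 1 and C_max = M/(n_e·A·√(4πDt)), where n_e·A is the pore area the mass is dissolved in.
√(4πDt) = √(4π × 0.697 × 45.7) = 20.01 m, so C_max = 35.7/(0.41 × 260 × 20.01) = 0.0167 kg/m³.

0.0167 kg/m³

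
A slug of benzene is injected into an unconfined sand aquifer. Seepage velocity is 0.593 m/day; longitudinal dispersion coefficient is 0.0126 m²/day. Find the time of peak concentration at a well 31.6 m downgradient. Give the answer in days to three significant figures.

53.3 days

For the 1D instantaneous-source solution, setting ∂C/∂t = 0 at fixed x gives v²t² + 2Dt − x² = 0, so t = (√(D² + v²x²) − D)/v².
√(D² + v²x²) = √(0.0126² + 0.593² × 31.6²) = 18.74; v² = 0.351649.
t = (18.74 − 0.0126)/0.351649 = 53.3 days (vs. the pure-advection estimate x/v = 53.3 d).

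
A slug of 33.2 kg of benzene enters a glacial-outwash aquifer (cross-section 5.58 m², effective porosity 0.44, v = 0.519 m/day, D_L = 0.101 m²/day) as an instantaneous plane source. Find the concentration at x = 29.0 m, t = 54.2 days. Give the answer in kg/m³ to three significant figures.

1.57 kg/m³

For an instantaneous plane source, C(x,t) = M/(n_e·A·√(4πDt)) · exp(−(x−vt)²/(4Dt)), with n_e·A the pore (flow) area.
Plume center vt = 0.519 × 54.2 = 28.1298 m, so the well at 29.0 m is 0.8702 m downgradient of the peak.
√(4πDt) = 8.294 m, giving peak height M/(n_e·A·√(4πDt)) = 33.2/(0.44 × 5.58 × 8.294) = 1.630 kg/m³.
(x−vt)²/(4Dt) = (0.8702)²/(4 × 0.101 × 54.2) = 0.03458; exp(−0.03458) = 0.9660.
C = 1.630 × 0.9660 = 1.57 kg/m³.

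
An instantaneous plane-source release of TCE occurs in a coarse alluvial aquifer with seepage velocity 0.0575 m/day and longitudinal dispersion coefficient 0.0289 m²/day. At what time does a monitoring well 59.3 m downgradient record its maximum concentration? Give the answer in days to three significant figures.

1020 days

For the 1D instantaneous-source solution, setting ∂C/∂t = 0 at fixed x gives v²t² + 2Dt − x² = 0, so t = (√(D² + v²x²) − D)/v².
√(D² + v²x²) = √(0.0289² + 0.0575² × 59.3²) = 3.410; v² = 0.00330625.
t = (3.410 − 0.0289)/0.00330625 = 1020 days (vs. the pure-advection estimate x/v = 1030 d).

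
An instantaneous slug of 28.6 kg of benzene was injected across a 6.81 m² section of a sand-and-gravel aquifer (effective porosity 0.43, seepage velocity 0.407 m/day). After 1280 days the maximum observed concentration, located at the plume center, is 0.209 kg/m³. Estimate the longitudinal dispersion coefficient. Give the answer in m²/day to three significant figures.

At the plume center C_max = M/(n_e·A·√(4πDt)), so D = M²/(4πt·(n_e·A·C_max)²).
n_e·A·C_max = 0.43 × 6.81 × 0.209 = 0.6120 kg/m.
D = 28.6²/(4π × 1280 × 0.6120²) = 0.136 m²/day.

0.136 m²/day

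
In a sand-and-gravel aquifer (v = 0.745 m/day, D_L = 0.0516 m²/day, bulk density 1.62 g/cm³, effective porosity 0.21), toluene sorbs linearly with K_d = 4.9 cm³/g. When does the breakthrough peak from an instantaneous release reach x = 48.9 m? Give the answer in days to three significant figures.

2540 days

Retardation factor R = 1 + ρ_b·K_d/n = 1 + 1.62 × 4.9/0.21 = 38.80.
Sorption retards both mechanisms: v_R = v/R = 0.01920 m/day, D_R = D/R = 0.001330 m²/day.
Peak time from v_R²t² + 2D_R t − x² = 0: t = (√(D_R² + v_R²x²) − D_R)/v_R².
√(D_R² + v_R²x²) = √(0.001330² + 0.01920² × 48.9²) = 0.9389; v_R² = 0.0003686.
t = (0.9389 − 0.001330)/0.0003686 = 2540 days.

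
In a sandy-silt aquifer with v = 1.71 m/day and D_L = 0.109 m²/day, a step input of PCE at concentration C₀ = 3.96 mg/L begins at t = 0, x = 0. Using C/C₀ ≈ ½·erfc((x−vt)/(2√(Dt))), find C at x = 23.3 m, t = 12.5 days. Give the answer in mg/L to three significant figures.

0.482 mg/L

For a continuous step input, C/C₀ ≈ ½·erfc((x−vt)/(2√(Dt))).
vt = 1.71 × 12.5 = 21.375 m and 2√(Dt) = 2√(0.109 × 12.5) = 2.335 m.
Argument (x−vt)/(2√(Dt)) = (23.3 − 21.375)/2.335 = 0.8244; ½·erfc(0.8244) = 0.1218.
C = 3.96 × 0.1218 = 0.482 mg/L.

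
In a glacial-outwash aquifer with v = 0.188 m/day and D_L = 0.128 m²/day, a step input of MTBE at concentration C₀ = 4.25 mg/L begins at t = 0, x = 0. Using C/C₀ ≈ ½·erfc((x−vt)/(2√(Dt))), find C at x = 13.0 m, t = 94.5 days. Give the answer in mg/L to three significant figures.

3.54 mg/L

For a continuous step input, C/C₀ ≈ ½·erfc((x−vt)/(2√(Dt))).
vt = 0.188 × 94.5 = 17.766 m and 2√(Dt) = 2√(0.128 × 94.5) = 6.956 m.
Argument (x−vt)/(2√(Dt)) = (13.0 − 17.766)/6.956 = -0.6852; ½·erfc(-0.6852) = 0.8337.
C = 4.25 × 0.8337 = 3.54 mg/L.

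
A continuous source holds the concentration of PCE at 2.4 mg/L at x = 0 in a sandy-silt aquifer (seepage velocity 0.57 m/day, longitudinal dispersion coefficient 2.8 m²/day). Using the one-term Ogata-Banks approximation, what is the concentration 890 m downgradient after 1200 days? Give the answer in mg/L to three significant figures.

For a continuous step input, C/C₀ ≈ ½·erfc((x−vt)/(2√(Dt))).
vt = 0.57 × 1200 = 684 m and 2√(Dt) = 2√(2.8 × 1200) = 115.9 m.
Argument (x−vt)/(2√(Dt)) = (890 − 684)/115.9 = 1.777; ½·erfc(1.777) = 0.005984.
C = 2.4 × 0.005984 = 0.0144 mg/L.

0.0144 mg/L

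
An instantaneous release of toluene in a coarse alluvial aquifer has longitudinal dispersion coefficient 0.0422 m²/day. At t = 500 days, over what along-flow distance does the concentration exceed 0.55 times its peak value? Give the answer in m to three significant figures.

The plume is Gaussian with σ = √(2Dt) = √(2 × 0.0422 × 500) = 6.496 m.
C/C_peak = exp(−Δx²/(2σ²)) = 0.55 ⇒ Δx = σ·√(−2 ln 0.55) = 6.496 × 1.093 = 7.100 m.
Width = 2Δx = 14.2 m.

14.2 m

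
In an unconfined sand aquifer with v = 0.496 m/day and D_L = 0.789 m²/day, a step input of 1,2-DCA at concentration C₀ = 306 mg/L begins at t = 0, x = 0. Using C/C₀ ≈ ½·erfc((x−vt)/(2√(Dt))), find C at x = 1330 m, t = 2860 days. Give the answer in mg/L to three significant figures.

277 mg/L

For a continuous step input, C/C₀ ≈ ½·erfc((x−vt)/(2√(Dt))).
vt = 0.496 × 2860 = 1418.56 m and 2√(Dt) = 2√(0.789 × 2860) = 95.01 m.
Argument (x−vt)/(2√(Dt)) = (1330 − 1418.56)/95.01 = -0.9321; ½·erfc(-0.9321) = 0.9063.
C = 306 × 0.9063 = 277 mg/L.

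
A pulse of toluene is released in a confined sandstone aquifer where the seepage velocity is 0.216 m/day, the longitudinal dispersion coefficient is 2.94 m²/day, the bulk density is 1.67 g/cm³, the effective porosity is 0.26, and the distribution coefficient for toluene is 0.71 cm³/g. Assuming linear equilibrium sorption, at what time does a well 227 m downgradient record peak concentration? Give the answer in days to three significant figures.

Retardation factor R = 1 + ρ_b·K_d/n = 1 + 1.67 × 0.71/0.26 = 5.560.
Sorption retards both mechanisms: v_R = v/R = 0.03885 m/day, D_R = D/R = 0.5288 m²/day.
Peak time from v_R²t² + 2D_R t − x² = 0: t = (√(D_R² + v_R²x²) − D_R)/v_R².
√(D_R² + v_R²x²) = √(0.5288² + 0.03885² × 227²) = 8.835; v_R² = 0.001509.
t = (8.835 − 0.5288)/0.001509 = 5500 days.

5500 days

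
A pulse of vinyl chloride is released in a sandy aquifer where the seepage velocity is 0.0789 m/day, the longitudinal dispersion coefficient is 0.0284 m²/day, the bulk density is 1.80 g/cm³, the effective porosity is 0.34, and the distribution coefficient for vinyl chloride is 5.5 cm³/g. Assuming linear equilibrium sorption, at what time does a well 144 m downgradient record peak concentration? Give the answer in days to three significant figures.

Retardation factor R = 1 + ρ_b·K_d/n = 1 + 1.80 × 5.5/0.34 = 30.12.
Sorption retards both mechanisms: v_R = v/R = 0.002620 m/day, D_R = D/R = 0.0009429 m²/day.
Peak time from v_R²t² + 2D_R t − x² = 0: t = (√(D_R² + v_R²x²) − D_R)/v_R².
√(D_R² + v_R²x²) = √(0.0009429² + 0.002620² × 144²) = 0.3773; v_R² = 6.864e-06.
t = (0.3773 − 0.0009429)/6.864e-06 = 54800 days.

54800 days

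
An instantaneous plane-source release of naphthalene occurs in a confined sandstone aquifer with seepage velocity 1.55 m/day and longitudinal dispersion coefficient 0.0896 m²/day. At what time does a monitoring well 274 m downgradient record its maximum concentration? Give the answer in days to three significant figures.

177 days

For the 1D instantaneous-source solution, setting ∂C/∂t = 0 at fixed x gives v²t² + 2Dt − x² = 0, so t = (√(D² + v²x²) − D)/v².
√(D² + v²x²) = √(0.0896² + 1.55² × 274²) = 424.7; v² = 2.4025.
t = (424.7 − 0.0896)/2.4025 = 177 days (vs. the pure-advection estimate x/v = 177 d).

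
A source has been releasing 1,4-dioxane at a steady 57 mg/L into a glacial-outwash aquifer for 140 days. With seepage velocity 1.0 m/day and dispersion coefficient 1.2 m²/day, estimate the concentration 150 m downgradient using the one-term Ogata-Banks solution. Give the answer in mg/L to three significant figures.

For a continuous step input, C/C₀ ≈ ½·erfc((x−vt)/(2√(Dt))).
vt = 1.0 × 140 = 140 m and 2√(Dt) = 2√(1.2 × 140) = 25.92 m.
Argument (x−vt)/(2√(Dt)) = (150 − 140)/25.92 = 0.3858; ½·erfc(0.3858) = 0.2927.
C = 57 × 0.2927 = 16.7 mg/L.

16.7 mg/L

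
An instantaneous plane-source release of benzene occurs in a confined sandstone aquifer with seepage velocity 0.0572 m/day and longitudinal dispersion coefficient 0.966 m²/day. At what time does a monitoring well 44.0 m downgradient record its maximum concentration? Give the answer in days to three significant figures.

For the 1D instantaneous-source solution, setting ∂C/∂t = 0 at fixed x gives v²t² + 2Dt − x² = 0, so t = (√(D² + v²x²) − D)/v².
√(D² + v²x²) = √(0.966² + 0.0572² × 44.0²) = 2.696; v² = 0.00327184.
t = (2.696 − 0.966)/0.00327184 = 529 days (vs. the pure-advection estimate x/v = 769 d).

529 days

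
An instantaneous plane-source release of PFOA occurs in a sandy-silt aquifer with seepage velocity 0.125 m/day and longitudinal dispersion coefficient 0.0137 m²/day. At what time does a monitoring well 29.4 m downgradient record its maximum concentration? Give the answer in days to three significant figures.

For the 1D instantaneous-source solution, setting ∂C/∂t = 0 at fixed x gives v²t² + 2Dt − x² = 0, so t = (√(D² + v²x²) − D)/v².
√(D² + v²x²) = √(0.0137² + 0.125² × 29.4²) = 3.675; v² = 0.015625.
t = (3.675 − 0.0137)/0.015625 = 234 days (vs. the pure-advection estimate x/v = 235 d).

234 days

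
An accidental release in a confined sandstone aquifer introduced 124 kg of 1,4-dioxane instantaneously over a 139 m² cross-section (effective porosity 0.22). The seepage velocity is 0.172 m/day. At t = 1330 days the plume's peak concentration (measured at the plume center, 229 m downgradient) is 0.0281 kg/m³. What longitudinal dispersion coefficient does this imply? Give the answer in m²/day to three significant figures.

1.25 m²/day

At the plume center C_max = M/(n_e·A·√(4πDt)), so D = M²/(4πt·(n_e·A·C_max)²).
n_e·A·C_max = 0.22 × 139 × 0.0281 = 0.8593 kg/m.
D = 124²/(4π × 1330 × 0.8593²) = 1.25 m²/day.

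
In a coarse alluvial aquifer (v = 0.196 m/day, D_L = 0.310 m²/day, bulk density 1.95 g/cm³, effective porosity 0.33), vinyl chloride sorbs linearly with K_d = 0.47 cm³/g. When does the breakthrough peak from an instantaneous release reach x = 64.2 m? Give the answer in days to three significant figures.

Retardation factor R = 1 + ρ_b·K_d/n = 1 + 1.95 × 0.47/0.33 = 3.777.
Sorption retards both mechanisms: v_R = v/R = 0.05189 m/day, D_R = D/R = 0.08208 m²/day.
Peak time from v_R²t² + 2D_R t − x² = 0: t = (√(D_R² + v_R²x²) − D_R)/v_R².
√(D_R² + v_R²x²) = √(0.08208² + 0.05189² × 64.2²) = 3.332; v_R² = 0.002693.
t = (3.332 − 0.08208)/0.002693 = 1210 days.

1210 days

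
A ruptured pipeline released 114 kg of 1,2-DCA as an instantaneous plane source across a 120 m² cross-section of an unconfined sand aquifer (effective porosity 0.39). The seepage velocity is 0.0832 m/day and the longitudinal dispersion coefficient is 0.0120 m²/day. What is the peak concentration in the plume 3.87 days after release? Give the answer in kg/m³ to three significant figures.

The peak of an instantaneous 1D plume sits at x = vt; there the Gaussian factor is 1 and C_max = M/(n_e·A·√(4πDt)), where n_e·A is the pore area the mass is dissolved in.
√(4πDt) = √(4π × 0.0120 × 3.87) = 0.7639 m, so C_max = 114/(0.39 × 120 × 0.7639) = 3.19 kg/m³.

3.19 kg/m³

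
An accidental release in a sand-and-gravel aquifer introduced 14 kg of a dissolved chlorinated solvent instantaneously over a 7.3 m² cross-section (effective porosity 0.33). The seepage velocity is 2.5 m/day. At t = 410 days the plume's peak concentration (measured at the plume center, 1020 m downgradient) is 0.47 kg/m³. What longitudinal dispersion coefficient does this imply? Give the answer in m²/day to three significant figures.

0.0297 m²/day

At the plume center C_max = M/(n_e·A·√(4πDt)), so D = M²/(4πt·(n_e·A·C_max)²).
n_e·A·C_max = 0.33 × 7.3 × 0.47 = 1.132 kg/m.
D = 14²/(4π × 410 × 1.132²) = 0.0297 m²/day.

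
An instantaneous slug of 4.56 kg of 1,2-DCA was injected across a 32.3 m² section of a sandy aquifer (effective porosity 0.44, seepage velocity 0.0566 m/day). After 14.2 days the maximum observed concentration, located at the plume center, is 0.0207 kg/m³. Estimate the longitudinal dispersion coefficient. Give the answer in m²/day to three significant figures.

1.35 m²/day

At the plume center C_max = M/(n_e·A·√(4πDt)), so D = M²/(4πt·(n_e·A·C_max)²).
n_e·A·C_max = 0.44 × 32.3 × 0.0207 = 0.2942 kg/m.
D = 4.56²/(4π × 14.2 × 0.2942²) = 1.35 m²/day.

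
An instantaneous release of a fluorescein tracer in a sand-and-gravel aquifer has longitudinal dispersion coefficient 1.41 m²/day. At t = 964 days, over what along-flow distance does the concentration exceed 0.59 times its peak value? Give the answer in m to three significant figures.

107 m

The plume is Gaussian with σ = √(2Dt) = √(2 × 1.41 × 964) = 52.14 m.
C/C_peak = exp(−Δx²/(2σ²)) = 0.59 ⇒ Δx = σ·√(−2 ln 0.59) = 52.14 × 1.027 = 53.55 m.
Width = 2Δx = 107 m.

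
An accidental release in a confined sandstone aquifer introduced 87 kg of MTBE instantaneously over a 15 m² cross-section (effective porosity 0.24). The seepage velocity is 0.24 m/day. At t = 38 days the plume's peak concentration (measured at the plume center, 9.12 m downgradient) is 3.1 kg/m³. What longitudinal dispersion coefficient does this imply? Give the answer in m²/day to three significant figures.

At the plume center C_max = M/(n_e·A·√(4πDt)), so D = M²/(4πt·(n_e·A·C_max)²).
n_e·A·C_max = 0.24 × 15 × 3.1 = 11.16 kg/m.
D = 87²/(4π × 38 × 11.16²) = 0.127 m²/day.

0.127 m²/day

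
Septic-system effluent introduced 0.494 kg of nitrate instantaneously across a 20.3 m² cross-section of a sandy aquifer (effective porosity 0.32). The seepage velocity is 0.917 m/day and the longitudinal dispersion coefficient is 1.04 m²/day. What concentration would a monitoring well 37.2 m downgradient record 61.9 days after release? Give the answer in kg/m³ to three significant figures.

0.000605 kg/m³

For an instantaneous plane source, C(x,t) = M/(n_e·A·√(4πDt)) · exp(−(x−vt)²/(4Dt)), with n_e·A the pore (flow) area.
Plume center vt = 0.917 × 61.9 = 56.7623 m, so the well at 37.2 m is 19.5623 m upgradient of the peak.
√(4πDt) = 28.44 m, giving peak height M/(n_e·A·√(4πDt)) = 0.494/(0.32 × 20.3 × 28.44) = 0.002674 kg/m³.
(x−vt)²/(4Dt) = (-19.5623)²/(4 × 1.04 × 61.9) = 1.486; exp(−1.486) = 0.2263.
C = 0.002674 × 0.2263 = 0.000605 kg/m³.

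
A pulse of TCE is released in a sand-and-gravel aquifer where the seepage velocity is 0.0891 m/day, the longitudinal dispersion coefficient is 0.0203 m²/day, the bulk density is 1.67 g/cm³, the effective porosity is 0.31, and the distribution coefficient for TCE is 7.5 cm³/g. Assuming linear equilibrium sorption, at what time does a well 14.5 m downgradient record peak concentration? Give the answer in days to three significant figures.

Retardation factor R = 1 + ρ_b·K_d/n = 1 + 1.67 × 7.5/0.31 = 41.40.
Sorption retards both mechanisms: v_R = v/R = 0.002152 m/day, D_R = D/R = 0.0004903 m²/day.
Peak time from v_R²t² + 2D_R t − x² = 0: t = (√(D_R² + v_R²x²) − D_R)/v_R².
√(D_R² + v_R²x²) = √(0.0004903² + 0.002152² × 14.5²) = 0.03121; v_R² = 4.631e-06.
t = (0.03121 − 0.0004903)/4.631e-06 = 6630 days.

6630 days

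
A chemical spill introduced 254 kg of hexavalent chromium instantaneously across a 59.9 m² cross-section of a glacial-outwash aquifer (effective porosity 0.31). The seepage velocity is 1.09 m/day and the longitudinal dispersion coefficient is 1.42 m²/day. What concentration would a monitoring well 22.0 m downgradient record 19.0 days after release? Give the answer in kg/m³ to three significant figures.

For an instantaneous plane source, C(x,t) = M/(n_e·A·√(4πDt)) · exp(−(x−vt)²/(4Dt)), with n_e·A the pore (flow) area.
Plume center vt = 1.09 × 19.0 = 20.71 m, so the well at 22.0 m is 1.29 m downgradient of the peak.
√(4πDt) = 18.41 m, giving peak height M/(n_e·A·√(4πDt)) = 254/(0.31 × 59.9 × 18.41) = 0.7430 kg/m³.
(x−vt)²/(4Dt) = (1.29)²/(4 × 1.42 × 19.0) = 0.01542; exp(−0.01542) = 0.9847.
C = 0.7430 × 0.9847 = 0.732 kg/m³.

0.732 kg/m³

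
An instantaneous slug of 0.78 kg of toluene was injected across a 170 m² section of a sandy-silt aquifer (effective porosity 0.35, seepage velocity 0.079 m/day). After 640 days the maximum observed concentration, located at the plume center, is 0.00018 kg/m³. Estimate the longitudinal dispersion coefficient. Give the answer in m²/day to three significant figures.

At the plume center C_max = M/(n_e·A·√(4πDt)), so D = M²/(4πt·(n_e·A·C_max)²).
n_e·A·C_max = 0.35 × 170 × 0.00018 = 0.01071 kg/m.
D = 0.78²/(4π × 640 × 0.01071²) = 0.660 m²/day.

0.660 m²/day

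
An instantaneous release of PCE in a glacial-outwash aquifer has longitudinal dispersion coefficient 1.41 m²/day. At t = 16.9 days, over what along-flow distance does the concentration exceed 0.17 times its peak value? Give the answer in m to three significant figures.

26.0 m

The plume is Gaussian with σ = √(2Dt) = √(2 × 1.41 × 16.9) = 6.903 m.
C/C_peak = exp(−Δx²/(2σ²)) = 0.17 ⇒ Δx = σ·√(−2 ln 0.17) = 6.903 × 1.883 = 13.00 m.
Width = 2Δx = 26.0 m.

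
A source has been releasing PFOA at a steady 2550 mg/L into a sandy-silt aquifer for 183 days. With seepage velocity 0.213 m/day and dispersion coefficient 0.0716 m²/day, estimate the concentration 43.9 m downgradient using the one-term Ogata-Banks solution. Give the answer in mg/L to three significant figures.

429 mg/L

For a continuous step input, C/C₀ ≈ ½·erfc((x−vt)/(2√(Dt))).
vt = 0.213 × 183 = 38.979 m and 2√(Dt) = 2√(0.0716 × 183) = 7.240 m.
Argument (x−vt)/(2√(Dt)) = (43.9 − 38.979)/7.240 = 0.6797; ½·erfc(0.6797) = 0.1682.
C = 2550 × 0.1682 = 429 mg/L.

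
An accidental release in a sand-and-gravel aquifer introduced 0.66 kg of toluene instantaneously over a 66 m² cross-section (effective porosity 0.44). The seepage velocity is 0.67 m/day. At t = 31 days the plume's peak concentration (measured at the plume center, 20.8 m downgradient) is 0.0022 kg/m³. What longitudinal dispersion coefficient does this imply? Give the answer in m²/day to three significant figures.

0.274 m²/day

At the plume center C_max = M/(n_e·A·√(4πDt)), so D = M²/(4πt·(n_e·A·C_max)²).
n_e·A·C_max = 0.44 × 66 × 0.0022 = 0.06389 kg/m.
D = 0.66²/(4π × 31 × 0.06389²) = 0.274 m²/day.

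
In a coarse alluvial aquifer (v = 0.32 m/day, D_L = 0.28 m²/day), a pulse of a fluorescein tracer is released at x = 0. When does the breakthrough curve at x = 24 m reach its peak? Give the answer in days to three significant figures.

For the 1D instantaneous-source solution, setting ∂C/∂t = 0 at fixed x gives v²t² + 2Dt − x² = 0, so t = (√(D² + v²x²) − D)/v².
√(D² + v²x²) = √(0.28² + 0.32² × 24²) = 7.685; v² = 0.1024.
t = (7.685 − 0.28)/0.1024 = 72.3 days (vs. the pure-advection estimate x/v = 75.0 d).

72.3 days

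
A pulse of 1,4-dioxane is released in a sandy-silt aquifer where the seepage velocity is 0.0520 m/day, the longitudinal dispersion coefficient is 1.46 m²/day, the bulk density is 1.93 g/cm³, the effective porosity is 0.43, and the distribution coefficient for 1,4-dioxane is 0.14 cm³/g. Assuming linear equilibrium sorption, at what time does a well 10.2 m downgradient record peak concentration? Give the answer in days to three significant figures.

Retardation factor R = 1 + ρ_b·K_d/n = 1 + 1.93 × 0.14/0.43 = 1.628.
Sorption retards both mechanisms: v_R = v/R = 0.03194 m/day, D_R = D/R = 0.8968 m²/day.
Peak time from v_R²t² + 2D_R t − x² = 0: t = (√(D_R² + v_R²x²) − D_R)/v_R².
√(D_R² + v_R²x²) = √(0.8968² + 0.03194² × 10.2²) = 0.9541; v_R² = 0.001020.
t = (0.9541 − 0.8968)/0.001020 = 56.2 days.

56.2 days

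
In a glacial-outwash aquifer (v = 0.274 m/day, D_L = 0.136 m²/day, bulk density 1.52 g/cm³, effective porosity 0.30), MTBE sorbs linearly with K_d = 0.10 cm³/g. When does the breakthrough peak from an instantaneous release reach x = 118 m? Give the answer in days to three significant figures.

646 days

Retardation factor R = 1 + ρ_b·K_d/n = 1 + 1.52 × 0.10/0.30 = 1.507.
Sorption retards both mechanisms: v_R = v/R = 0.1818 m/day, D_R = D/R = 0.09025 m²/day.
Peak time from v_R²t² + 2D_R t − x² = 0: t = (√(D_R² + v_R²x²) − D_R)/v_R².
√(D_R² + v_R²x²) = √(0.09025² + 0.1818² × 118²) = 21.45; v_R² = 0.03305.
t = (21.45 − 0.09025)/0.03305 = 646 days.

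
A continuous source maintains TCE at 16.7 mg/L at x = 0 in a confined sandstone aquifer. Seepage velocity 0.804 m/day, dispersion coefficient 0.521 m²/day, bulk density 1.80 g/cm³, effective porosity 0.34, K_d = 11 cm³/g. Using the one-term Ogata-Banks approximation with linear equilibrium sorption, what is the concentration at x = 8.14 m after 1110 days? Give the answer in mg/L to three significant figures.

Retardation factor R = 1 + ρ_b·K_d/n = 1 + 1.80 × 11/0.34 = 59.24.
Sorption retards both mechanisms: v_R = v/R = 0.01357 m/day, D_R = D/R = 0.008795 m²/day.
v_R·t = 0.01357 × 1110 = 15.0627 m; 2√(D_R t) = 6.249 m; argument = (8.14 − 15.0627)/6.249 = -1.108.
C = C₀ × ½·erfc(-1.108) = 16.7 × 0.9414 = 15.7 mg/L.

15.7 mg/L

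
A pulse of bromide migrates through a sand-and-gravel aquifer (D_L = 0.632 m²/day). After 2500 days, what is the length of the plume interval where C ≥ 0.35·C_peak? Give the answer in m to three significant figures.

163 m

The plume is Gaussian with σ = √(2Dt) = √(2 × 0.632 × 2500) = 56.21 m.
C/C_peak = exp(−Δx²/(2σ²)) = 0.35 ⇒ Δx = σ·√(−2 ln 0.35) = 56.21 × 1.449 = 81.45 m.
Width = 2Δx = 163 m.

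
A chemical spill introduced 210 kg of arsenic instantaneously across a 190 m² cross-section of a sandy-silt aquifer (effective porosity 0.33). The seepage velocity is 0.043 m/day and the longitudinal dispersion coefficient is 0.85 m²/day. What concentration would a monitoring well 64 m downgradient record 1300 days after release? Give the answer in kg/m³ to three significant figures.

0.0280 kg/m³

For an instantaneous plane source, C(x,t) = M/(n_e·A·√(4πDt)) · exp(−(x−vt)²/(4Dt)), with n_e·A the pore (flow) area.
Plume center vt = 0.043 × 1300 = 55.9 m, so the well at 64 m is 8.1 m downgradient of the peak.
√(4πDt) = 117.8 m, giving peak height M/(n_e·A·√(4πDt)) = 210/(0.33 × 190 × 117.8) = 0.02843 kg/m³.
(x−vt)²/(4Dt) = (8.1)²/(4 × 0.85 × 1300) = 0.01484; exp(−0.01484) = 0.9853.
C = 0.02843 × 0.9853 = 0.0280 kg/m³.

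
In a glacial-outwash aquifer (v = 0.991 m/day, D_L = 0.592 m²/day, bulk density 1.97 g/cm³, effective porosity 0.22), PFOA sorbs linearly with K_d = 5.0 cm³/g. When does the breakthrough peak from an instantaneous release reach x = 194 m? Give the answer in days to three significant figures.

Retardation factor R = 1 + ρ_b·K_d/n = 1 + 1.97 × 5.0/0.22 = 45.77.
Sorption retards both mechanisms: v_R = v/R = 0.02165 m/day, D_R = D/R = 0.01293 m²/day.
Peak time from v_R²t² + 2D_R t − x² = 0: t = (√(D_R² + v_R²x²) − D_R)/v_R².
√(D_R² + v_R²x²) = √(0.01293² + 0.02165² × 194²) = 4.200; v_R² = 0.0004687.
t = (4.200 − 0.01293)/0.0004687 = 8930 days.

8930 days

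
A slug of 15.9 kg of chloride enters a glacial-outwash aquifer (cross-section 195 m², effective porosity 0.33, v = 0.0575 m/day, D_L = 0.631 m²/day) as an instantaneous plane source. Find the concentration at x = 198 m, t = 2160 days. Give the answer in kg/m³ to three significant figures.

0.000695 kg/m³

For an instantaneous plane source, C(x,t) = M/(n_e·A·√(4πDt)) · exp(−(x−vt)²/(4Dt)), with n_e·A the pore (flow) area.
Plume center vt = 0.0575 × 2160 = 124.2 m, so the well at 198 m is 73.8 m downgradient of the peak.
√(4πDt) = 130.9 m, giving peak height M/(n_e·A·√(4πDt)) = 15.9/(0.33 × 195 × 130.9) = 0.001888 kg/m³.
(x−vt)²/(4Dt) = (73.8)²/(4 × 0.631 × 2160) = 0.9990; exp(−0.9990) = 0.3682.
C = 0.001888 × 0.3682 = 0.000695 kg/m³.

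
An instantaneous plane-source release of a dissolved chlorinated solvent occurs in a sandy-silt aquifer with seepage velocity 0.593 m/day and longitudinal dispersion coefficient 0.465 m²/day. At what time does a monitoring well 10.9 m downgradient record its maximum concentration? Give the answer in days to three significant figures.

For the 1D instantaneous-source solution, setting ∂C/∂t = 0 at fixed x gives v²t² + 2Dt − x² = 0, so t = (√(D² + v²x²) − D)/v².
√(D² + v²x²) = √(0.465² + 0.593² × 10.9²) = 6.480; v² = 0.351649.
t = (6.480 − 0.465)/0.351649 = 17.1 days (vs. the pure-advection estimate x/v = 18.4 d).

17.1 days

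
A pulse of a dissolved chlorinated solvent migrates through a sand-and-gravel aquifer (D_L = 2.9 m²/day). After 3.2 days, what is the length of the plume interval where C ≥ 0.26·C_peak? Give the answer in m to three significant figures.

14.1 m

The plume is Gaussian with σ = √(2Dt) = √(2 × 2.9 × 3.2) = 4.308 m.
C/C_peak = exp(−Δx²/(2σ²)) = 0.26 ⇒ Δx = σ·√(−2 ln 0.26) = 4.308 × 1.641 = 7.069 m.
Width = 2Δx = 14.1 m.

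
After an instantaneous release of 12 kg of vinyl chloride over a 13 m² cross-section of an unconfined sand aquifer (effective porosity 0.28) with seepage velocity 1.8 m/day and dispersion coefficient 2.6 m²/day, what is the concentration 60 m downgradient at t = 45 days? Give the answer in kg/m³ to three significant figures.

0.0335 kg/m³

For an instantaneous plane source, C(x,t) = M/(n_e·A·√(4πDt)) · exp(−(x−vt)²/(4Dt)), with n_e·A the pore (flow) area.
Plume center vt = 1.8 × 45 = 81 m, so the well at 60 m is 21 m upgradient of the peak.
√(4πDt) = 38.34 m, giving peak height M/(n_e·A·√(4πDt)) = 12/(0.28 × 13 × 38.34) = 0.08599 kg/m³.
(x−vt)²/(4Dt) = (-21)²/(4 × 2.6 × 45) = 0.9423; exp(−0.9423) = 0.3897.
C = 0.08599 × 0.3897 = 0.0335 kg/m³.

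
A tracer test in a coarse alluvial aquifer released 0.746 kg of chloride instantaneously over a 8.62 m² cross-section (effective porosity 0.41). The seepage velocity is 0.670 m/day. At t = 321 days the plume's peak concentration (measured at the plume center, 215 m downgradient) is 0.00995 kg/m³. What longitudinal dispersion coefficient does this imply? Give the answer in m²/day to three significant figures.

At the plume center C_max = M/(n_e·A·√(4πDt)), so D = M²/(4πt·(n_e·A·C_max)²).
n_e·A·C_max = 0.41 × 8.62 × 0.00995 = 0.03517 kg/m.
D = 0.746²/(4π × 321 × 0.03517²) = 0.112 m²/day.

0.112 m²/day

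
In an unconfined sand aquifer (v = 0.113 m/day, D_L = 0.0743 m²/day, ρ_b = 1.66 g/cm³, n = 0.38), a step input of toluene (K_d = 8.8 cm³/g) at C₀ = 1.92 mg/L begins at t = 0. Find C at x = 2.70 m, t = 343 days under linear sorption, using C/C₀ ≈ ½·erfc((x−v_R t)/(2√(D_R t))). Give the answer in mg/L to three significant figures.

0.126 mg/L

Retardation factor R = 1 + ρ_b·K_d/n = 1 + 1.66 × 8.8/0.38 = 39.44.
Sorption retards both mechanisms: v_R = v/R = 0.002865 m/day, D_R = D/R = 0.001884 m²/day.
v_R·t = 0.002865 × 343 = 0.982695 m; 2√(D_R t) = 1.608 m; argument = (2.70 − 0.982695)/1.608 = 1.068.
C = C₀ × ½·erfc(1.068) = 1.92 × 0.06547 = 0.126 mg/L.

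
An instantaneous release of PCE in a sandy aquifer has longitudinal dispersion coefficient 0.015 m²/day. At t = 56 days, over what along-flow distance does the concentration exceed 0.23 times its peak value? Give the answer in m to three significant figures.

4.44 m

The plume is Gaussian with σ = √(2Dt) = √(2 × 0.015 × 56) = 1.296 m.
C/C_peak = exp(−Δx²/(2σ²)) = 0.23 ⇒ Δx = σ·√(−2 ln 0.23) = 1.296 × 1.714 = 2.221 m.
Width = 2Δx = 4.44 m.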